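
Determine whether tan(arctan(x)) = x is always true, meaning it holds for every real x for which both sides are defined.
Claim: tan(arctan(x)) = x.
Reasoning: For every real x, arctan(x) is by definition the angle in (-π/2, π/2) whose tangent equals x. Taking the tangent of that angle returns x.
So the two sides agree for every real x for which both sides are defined.

Conclusion: Yes, this is an identity.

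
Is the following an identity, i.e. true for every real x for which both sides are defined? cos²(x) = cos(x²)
No, this is NOT an identity.

Claim: cos²(x) = cos(x²).
Test a specific point where both sides are defined: x = 3π/4.
LHS = cos²(x) ≈ 0.5000
RHS = cos(x²) ≈ 0.7442
Since 0.5000 ≠ 0.7442, the equation fails at this point, so it cannot hold for every real x for which both sides are defined.
cos²(x) means (cos x)², squaring the output; cos(x²) squares the input. These are different functions.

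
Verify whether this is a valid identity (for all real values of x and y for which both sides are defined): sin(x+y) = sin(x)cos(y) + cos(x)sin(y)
Yes, this is an identity.

Claim: sin(x+y) = sin(x)cos(y) + cos(x)sin(y).
Reasoning: By Euler's formula e^(i(x+y)) = e^(ix)·e^(iy) = (cos x + i·sin x)(cos y + i·sin y). The imaginary part of the left side is sin(x+y); the imaginary part of the product is sin(x)cos(y) + cos(x)sin(y).
So the two sides agree for all real values of x and y for which both sides are defined.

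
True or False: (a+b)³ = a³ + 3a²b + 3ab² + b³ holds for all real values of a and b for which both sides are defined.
True.

Claim: (a+b)³ = a³ + 3a²b + 3ab² + b³.
Reasoning: (a+b)³ = (a+b)(a+b)² = (a+b)(a² + 2ab + b²) = a³ + 2a²b + ab² + a²b + 2ab² + b³ = a³ + 3a²b + 3ab² + b³.
So the two sides agree for all real values of a and b for which both sides are defined.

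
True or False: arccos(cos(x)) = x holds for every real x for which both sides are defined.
False.

Claim: arccos(cos(x)) = x.
Test a specific point where both sides are defined: x = -π/4.
LHS = arccos(cos(x)) ≈ 0.7854
RHS = x ≈ -0.7854
Since 0.7854 ≠ -0.7854, the equation fails at this point, so it cannot hold for every real x for which both sides are defined.
arccos only returns values in [0, π], so arccos(cos(x)) = x holds only for x in that interval, not for all real x.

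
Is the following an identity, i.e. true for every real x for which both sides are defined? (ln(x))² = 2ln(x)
Claim: (ln(x))² = 2ln(x).
Test a specific point where both sides are defined: x = 1/2.
LHS = (ln(x))² ≈ 0.4805
RHS = 2ln(x) ≈ -1.3863
Since 0.4805 ≠ -1.3863, the equation fails at this point, so it cannot hold for every real x for which both sides are defined.
2ln(x) equals ln(x²), which is not the same as (ln x)².

Conclusion: No, this is NOT an identity.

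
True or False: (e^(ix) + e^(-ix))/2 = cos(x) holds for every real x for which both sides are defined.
True.

Claim: (e^(ix) + e^(-ix))/2 = cos(x).
Reasoning: By Euler's formula e^(ix) = cos(x) + i·sin(x) and e^(-ix) = cos(x) - i·sin(x). Adding cancels the sine terms: e^(ix) + e^(-ix) = 2cos(x); divide by 2.
So the two sides agree for every real x for which both sides are defined.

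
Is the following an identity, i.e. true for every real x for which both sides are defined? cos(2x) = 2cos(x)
Claim: cos(2x) = 2cos(x).
Test a specific point where both sides are defined: x = -π/6.
LHS = cos(2x) ≈ 0.5000
RHS = 2cos(x) ≈ 1.7321
Since 0.5000 ≠ 1.7321, the equation fails at this point, so it cannot hold for every real x for which both sides are defined.
The correct double-angle formula is cos(2x) = cos²x - sin²x.

Conclusion: No, this is NOT an identity.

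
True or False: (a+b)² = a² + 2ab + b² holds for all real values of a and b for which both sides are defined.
True.

Claim: (a+b)² = a² + 2ab + b².
Reasoning: Expand: (a+b)² = (a+b)(a+b) = a·a + a·b + b·a + b·b = a² + 2ab + b².
So the two sides agree for all real values of a and b for which both sides are defined.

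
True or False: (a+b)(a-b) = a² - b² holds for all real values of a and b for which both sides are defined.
Claim: (a+b)(a-b) = a² - b².
Reasoning: Expand: (a+b)(a-b) = a² - ab + ba - b² = a² - b² (the cross terms cancel).
So the two sides agree for all real values of a and b for which both sides are defined.

Conclusion: True.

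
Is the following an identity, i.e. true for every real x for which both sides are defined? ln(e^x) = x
Claim: ln(e^x) = x.
Reasoning: ln is the inverse of the exponential: ln(e^x) asks for the exponent p with e^p = e^x, and since e^p is one-to-one that exponent is p = x.
So the two sides agree for every real x for which both sides are defined.

Conclusion: Yes, this is an identity.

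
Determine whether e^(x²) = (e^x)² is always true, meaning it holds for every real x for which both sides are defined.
Claim: e^(x²) = (e^x)².
Test a specific point where both sides are defined: x = 1.
LHS = e^(x²) ≈ 2.7183
RHS = (e^x)² ≈ 7.3891
Since 2.7183 ≠ 7.3891, the equation fails at this point, so it cannot hold for every real x for which both sides are defined.
(e^x)² = e^(2x), and 2x ≠ x² in general.

Conclusion: No, this is NOT an identity.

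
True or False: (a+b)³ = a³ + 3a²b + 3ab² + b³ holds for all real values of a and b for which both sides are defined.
Claim: (a+b)³ = a³ + 3a²b + 3ab² + b³.
Reasoning: (a+b)³ = (a+b)(a+b)² = (a+b)(a² + 2ab + b²) = a³ + 2a²b + ab² + a²b + 2ab² + b³ = a³ + 3a²b + 3ab² + b³.
So the two sides agree for all real values of a and b for which both sides are defined.

Conclusion: True.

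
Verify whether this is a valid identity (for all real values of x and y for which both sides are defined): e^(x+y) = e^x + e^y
No, this is NOT an identity.

Claim: e^(x+y) = e^x + e^y.
Test a specific point where both sides are defined: x = 1, y = -1.
LHS = e^(x+y) ≈ 1.0000
RHS = e^x + e^y ≈ 3.0862
Since 1.0000 ≠ 3.0862, the equation fails at this point, so it cannot hold for all real values of x and y for which both sides are defined.
The correct rule is e^(x+y) = e^x · e^y (a product, not a sum).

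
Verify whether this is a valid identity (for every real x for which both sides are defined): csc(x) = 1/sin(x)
Claim: csc(x) = 1/sin(x).
Reasoning: csc(x) is by definition the reciprocal of sin(x), wherever sin(x) ≠ 0.
So the two sides agree for every real x for which both sides are defined.

Conclusion: Yes, this is an identity.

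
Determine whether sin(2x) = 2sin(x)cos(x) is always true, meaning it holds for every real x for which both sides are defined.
Claim: sin(2x) = 2sin(x)cos(x).
Reasoning: Put y = x in the addition formula sin(x+y) = sin(x)cos(y) + cos(x)sin(y): sin(2x) = sin(x)cos(x) + cos(x)sin(x) = 2sin(x)cos(x).
So the two sides agree for every real x for which both sides are defined.

Conclusion: Yes, this is an identity.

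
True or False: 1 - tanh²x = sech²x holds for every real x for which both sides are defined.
Claim: 1 - tanh²x = sech²x.
Reasoning: Divide cosh²x - sinh²x = 1 through by cosh²x (never zero): 1 - tanh²x = 1/cosh²x = sech²x.
So the two sides agree for every real x for which both sides are defined.

Conclusion: True.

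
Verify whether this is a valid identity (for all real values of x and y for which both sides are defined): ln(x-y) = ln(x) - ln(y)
No, this is NOT an identity.

Claim: ln(x-y) = ln(x) - ln(y).
Test a specific point where both sides are defined: x = 3, y = 1/2.
LHS = ln(x-y) ≈ 0.9163
RHS = ln(x) - ln(y) ≈ 1.7918
Since 0.9163 ≠ 1.7918, the equation fails at this point, so it cannot hold for all real values of x and y for which both sides are defined.
ln(x) - ln(y) = ln(x/y), not ln(x-y).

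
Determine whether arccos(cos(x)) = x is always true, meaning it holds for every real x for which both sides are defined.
No, this is NOT an identity.

Claim: arccos(cos(x)) = x.
Test a specific point where both sides are defined: x = -π/2.
LHS = arccos(cos(x)) ≈ 1.5708
RHS = x ≈ -1.5708
Since 1.5708 ≠ -1.5708, the equation fails at this point, so it cannot hold for every real x for which both sides are defined.
arccos only returns values in [0, π], so arccos(cos(x)) = x holds only for x in that interval, not for all real x.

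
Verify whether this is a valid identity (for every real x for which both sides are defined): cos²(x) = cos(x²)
No, this is NOT an identity.

Claim: cos²(x) = cos(x²).
Test a specific point where both sides are defined: x = -π/6.
LHS = cos²(x) ≈ 0.7500
RHS = cos(x²) ≈ 0.9627
Since 0.7500 ≠ 0.9627, the equation fails at this point, so it cannot hold for every real x for which both sides are defined.
cos²(x) means (cos x)², squaring the output; cos(x²) squares the input. These are different functions.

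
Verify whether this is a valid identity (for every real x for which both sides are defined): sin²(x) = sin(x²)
No, this is NOT an identity.

Claim: sin²(x) = sin(x²).
Test a specific point where both sides are defined: x = π.
LHS = sin²(x) ≈ 0.0000
RHS = sin(x²) ≈ -0.4303
Since 0.0000 ≠ -0.4303, the equation fails at this point, so it cannot hold for every real x for which both sides are defined.
sin²(x) means (sin x)², squaring the output; sin(x²) squares the input. These are different functions.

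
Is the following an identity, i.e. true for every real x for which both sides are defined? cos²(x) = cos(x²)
Claim: cos²(x) = cos(x²).
Test a specific point where both sides are defined: x = π.
LHS = cos²(x) ≈ 1.0000
RHS = cos(x²) ≈ -0.9027
Since 1.0000 ≠ -0.9027, the equation fails at this point, so it cannot hold for every real x for which both sides are defined.
cos²(x) means (cos x)², squaring the output; cos(x²) squares the input. These are different functions.

Conclusion: No, this is NOT an identity.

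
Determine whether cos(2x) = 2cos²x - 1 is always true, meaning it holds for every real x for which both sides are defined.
Yes, this is an identity.

Claim: cos(2x) = 2cos²x - 1.
Reasoning: cos(2x) = cos²x - sin²x. Replace sin²x by 1 - cos²x: cos²x - (1 - cos²x) = 2cos²x - 1.
So the two sides agree for every real x for which both sides are defined.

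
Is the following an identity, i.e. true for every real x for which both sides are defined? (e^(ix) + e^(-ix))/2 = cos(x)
Claim: (e^(ix) + e^(-ix))/2 = cos(x).
Reasoning: By Euler's formula e^(ix) = cos(x) + i·sin(x) and e^(-ix) = cos(x) - i·sin(x). Adding cancels the sine terms: e^(ix) + e^(-ix) = 2cos(x); divide by 2.
So the two sides agree for every real x for which both sides are defined.

Conclusion: Yes, this is an identity.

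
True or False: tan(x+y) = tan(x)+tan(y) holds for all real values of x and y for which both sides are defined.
Claim: tan(x+y) = tan(x)+tan(y).
Test a specific point where both sides are defined: x = 2π/3, y = π/4.
LHS = tan(x+y) ≈ -0.2679
RHS = tan(x)+tan(y) ≈ -0.7321
Since -0.2679 ≠ -0.7321, the equation fails at this point, so it cannot hold for all real values of x and y for which both sides are defined.
The correct formula is tan(x+y) = (tan(x) + tan(y))/(1 - tan(x)tan(y)).

Conclusion: False.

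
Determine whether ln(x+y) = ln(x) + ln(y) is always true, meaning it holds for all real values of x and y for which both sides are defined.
No, this is NOT an identity.

Claim: ln(x+y) = ln(x) + ln(y).
Test a specific point where both sides are defined: x = 4, y = 1.
LHS = ln(x+y) ≈ 1.6094
RHS = ln(x) + ln(y) ≈ 1.3863
Since 1.6094 ≠ 1.3863, the equation fails at this point, so it cannot hold for all real values of x and y for which both sides are defined.
ln(x) + ln(y) = ln(xy), not ln(x+y).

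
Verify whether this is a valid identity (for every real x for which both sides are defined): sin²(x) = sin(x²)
No, this is NOT an identity.

Claim: sin²(x) = sin(x²).
Test a specific point where both sides are defined: x = 2π/3.
LHS = sin²(x) ≈ 0.7500
RHS = sin(x²) ≈ -0.9474
Since 0.7500 ≠ -0.9474, the equation fails at this point, so it cannot hold for every real x for which both sides are defined.
sin²(x) means (sin x)², squaring the output; sin(x²) squares the input. These are different functions.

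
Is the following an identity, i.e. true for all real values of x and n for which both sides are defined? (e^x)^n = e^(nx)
Claim: (e^x)^n = e^(nx).
Reasoning: e^x is a positive real number, and for a positive base B and real exponent n, B^n = e^(n·ln B). With B = e^x, ln B = x, so (e^x)^n = e^(n·x).
So the two sides agree for all real values of x and n for which both sides are defined.

Conclusion: Yes, this is an identity.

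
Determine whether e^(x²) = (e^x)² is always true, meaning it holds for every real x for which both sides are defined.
Claim: e^(x²) = (e^x)².
Test a specific point where both sides are defined: x = -3.
LHS = e^(x²) ≈ 8103.0839
RHS = (e^x)² ≈ 0.0025
Since 8103.0839 ≠ 0.0025, the equation fails at this point, so it cannot hold for every real x for which both sides are defined.
(e^x)² = e^(2x), and 2x ≠ x² in general.

Conclusion: No, this is NOT an identity.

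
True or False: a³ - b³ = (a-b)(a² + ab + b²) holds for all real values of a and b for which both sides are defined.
Claim: a³ - b³ = (a-b)(a² + ab + b²).
Reasoning: Expand the right side: (a-b)(a² + ab + b²) = a³ + a²b + ab² - a²b - ab² - b³ = a³ - b³ (the middle terms cancel in pairs).
So the two sides agree for all real values of a and b for which both sides are defined.

Conclusion: True.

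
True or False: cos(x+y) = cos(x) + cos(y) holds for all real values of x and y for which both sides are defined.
False.

Claim: cos(x+y) = cos(x) + cos(y).
Test a specific point where both sides are defined: x = -π/6, y = 2π/3.
LHS = cos(x+y) ≈ 0.0000
RHS = cos(x) + cos(y) ≈ 0.3660
Since 0.0000 ≠ 0.3660, the equation fails at this point, so it cannot hold for all real values of x and y for which both sides are defined.
The correct expansion is cos(x+y) = cos(x)cos(y) - sin(x)sin(y); cosine is not additive.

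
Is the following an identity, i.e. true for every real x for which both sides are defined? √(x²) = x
Claim: √(x²) = x.
Test a specific point where both sides are defined: x = -1.
LHS = √(x²) ≈ 1.0000
RHS = x ≈ -1.0000
Since 1.0000 ≠ -1.0000, the equation fails at this point, so it cannot hold for every real x for which both sides are defined.
√(x²) = |x|, which differs from x whenever x < 0 (both sides are defined for every real x).

Conclusion: No, this is NOT an identity.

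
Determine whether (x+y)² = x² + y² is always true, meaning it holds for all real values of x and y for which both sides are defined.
Claim: (x+y)² = x² + y².
Test a specific point where both sides are defined: x = 5, y = 3/2.
LHS = (x+y)² ≈ 42.2500
RHS = x² + y² ≈ 27.2500
Since 42.2500 ≠ 27.2500, the equation fails at this point, so it cannot hold for all real values of x and y for which both sides are defined.
The correct expansion is (x+y)² = x² + 2xy + y²; the cross term 2xy is missing.

Conclusion: No, this is NOT an identity.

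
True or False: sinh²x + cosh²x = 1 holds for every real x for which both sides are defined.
False.

Claim: sinh²x + cosh²x = 1.
Test a specific point where both sides are defined: x = -1.
LHS = sinh²x + cosh²x ≈ 3.7622
RHS = 1 ≈ 1.0000
Since 3.7622 ≠ 1.0000, the equation fails at this point, so it cannot hold for every real x for which both sides are defined.
The correct hyperbolic identity is cosh²x - sinh²x = 1 (a difference); the sum sinh²x + cosh²x equals cosh(2x).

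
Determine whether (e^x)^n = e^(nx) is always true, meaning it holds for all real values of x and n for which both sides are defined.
Yes, this is an identity.

Claim: (e^x)^n = e^(nx).
Reasoning: e^x is a positive real number, and for a positive base B and real exponent n, B^n = e^(n·ln B). With B = e^x, ln B = x, so (e^x)^n = e^(n·x).
So the two sides agree for all real values of x and n for which both sides are defined.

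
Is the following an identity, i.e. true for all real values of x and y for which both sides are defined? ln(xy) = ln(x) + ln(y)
Yes, this is an identity.

Claim: ln(xy) = ln(x) + ln(y).
Reasoning: Both sides are simultaneously defined only when x, y > 0. Write x = e^p, y = e^q (p = ln x, q = ln y). Then xy = e^p · e^q = e^(p+q), so ln(xy) = p + q = ln(x) + ln(y).
So the two sides agree for all real values of x and y for which both sides are defined.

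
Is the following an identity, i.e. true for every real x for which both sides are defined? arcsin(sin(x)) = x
No, this is NOT an identity.

Claim: arcsin(sin(x)) = x.
Test a specific point where both sides are defined: x = 3π/4.
LHS = arcsin(sin(x)) ≈ 0.7854
RHS = x ≈ 2.3562
Since 0.7854 ≠ 2.3562, the equation fails at this point, so it cannot hold for every real x for which both sides are defined.
arcsin only returns values in [-π/2, π/2], so arcsin(sin(x)) = x holds only for x in that interval, not for all real x.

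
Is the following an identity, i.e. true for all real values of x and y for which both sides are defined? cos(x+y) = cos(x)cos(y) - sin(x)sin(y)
Claim: cos(x+y) = cos(x)cos(y) - sin(x)sin(y).
Reasoning: By Euler's formula e^(i(x+y)) = e^(ix)·e^(iy) = (cos x + i·sin x)(cos y + i·sin y). The real part of the left side is cos(x+y); the real part of the product is cos(x)cos(y) - sin(x)sin(y) (since i·i = -1).
So the two sides agree for all real values of x and y for which both sides are defined.

Conclusion: Yes, this is an identity.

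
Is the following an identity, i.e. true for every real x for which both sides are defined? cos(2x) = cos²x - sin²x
Claim: cos(2x) = cos²x - sin²x.
Reasoning: Put y = x in the addition formula cos(x+y) = cos(x)cos(y) - sin(x)sin(y): cos(2x) = cos²x - sin²x.
So the two sides agree for every real x for which both sides are defined.

Conclusion: Yes, this is an identity.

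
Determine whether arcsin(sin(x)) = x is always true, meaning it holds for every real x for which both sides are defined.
Claim: arcsin(sin(x)) = x.
Test a specific point where both sides are defined: x = π.
LHS = arcsin(sin(x)) ≈ 0.0000
RHS = x ≈ 3.1416
Since 0.0000 ≠ 3.1416, the equation fails at this point, so it cannot hold for every real x for which both sides are defined.
arcsin only returns values in [-π/2, π/2], so arcsin(sin(x)) = x holds only for x in that interval, not for all real x.

Conclusion: No, this is NOT an identity.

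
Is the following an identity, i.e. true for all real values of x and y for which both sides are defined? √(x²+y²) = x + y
Claim: √(x²+y²) = x + y.
Test a specific point where both sides are defined: x = -2, y = 2.
LHS = √(x²+y²) ≈ 2.8284
RHS = x + y ≈ 0.0000
Since 2.8284 ≠ 0.0000, the equation fails at this point, so it cannot hold for all real values of x and y for which both sides are defined.
(x+y)² = x² + 2xy + y², not x² + y², so the square root does not split this way.

Conclusion: No, this is NOT an identity.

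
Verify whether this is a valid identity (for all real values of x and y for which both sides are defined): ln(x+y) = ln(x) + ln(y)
No, this is NOT an identity.

Claim: ln(x+y) = ln(x) + ln(y).
Test a specific point where both sides are defined: x = 4, y = 1.
LHS = ln(x+y) ≈ 1.6094
RHS = ln(x) + ln(y) ≈ 1.3863
Since 1.6094 ≠ 1.3863, the equation fails at this point, so it cannot hold for all real values of x and y for which both sides are defined.
ln(x) + ln(y) = ln(xy), not ln(x+y).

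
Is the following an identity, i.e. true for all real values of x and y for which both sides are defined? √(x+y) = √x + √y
Claim: √(x+y) = √x + √y.
Test a specific point where both sides are defined: x = 1, y = 5.
LHS = √(x+y) ≈ 2.4495
RHS = √x + √y ≈ 3.2361
Since 2.4495 ≠ 3.2361, the equation fails at this point, so it cannot hold for all real values of x and y for which both sides are defined.
Squaring the right side gives x + 2√(xy) + y, not x + y.

Conclusion: No, this is NOT an identity.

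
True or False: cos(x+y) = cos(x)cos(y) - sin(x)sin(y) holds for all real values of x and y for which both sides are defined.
Claim: cos(x+y) = cos(x)cos(y) - sin(x)sin(y).
Reasoning: By Euler's formula e^(i(x+y)) = e^(ix)·e^(iy) = (cos x + i·sin x)(cos y + i·sin y). The real part of the left side is cos(x+y); the real part of the product is cos(x)cos(y) - sin(x)sin(y) (since i·i = -1).
So the two sides agree for all real values of x and y for which both sides are defined.

Conclusion: True.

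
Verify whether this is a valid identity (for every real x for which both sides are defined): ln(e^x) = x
Yes, this is an identity.

Claim: ln(e^x) = x.
Reasoning: ln is the inverse of the exponential: ln(e^x) asks for the exponent p with e^p = e^x, and since e^p is one-to-one that exponent is p = x.
So the two sides agree for every real x for which both sides are defined.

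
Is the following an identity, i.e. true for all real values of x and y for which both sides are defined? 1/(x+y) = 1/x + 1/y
Claim: 1/(x+y) = 1/x + 1/y.
Test a specific point where both sides are defined: x = 1, y = 3/2.
LHS = 1/(x+y) ≈ 0.4000
RHS = 1/x + 1/y ≈ 1.6667
Since 0.4000 ≠ 1.6667, the equation fails at this point, so it cannot hold for all real values of x and y for which both sides are defined.
1/x + 1/y = (x+y)/(xy), which is not 1/(x+y).

Conclusion: No, this is NOT an identity.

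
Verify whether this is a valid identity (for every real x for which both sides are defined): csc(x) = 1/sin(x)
Claim: csc(x) = 1/sin(x).
Reasoning: csc(x) is by definition the reciprocal of sin(x), wherever sin(x) ≠ 0.
So the two sides agree for every real x for which both sides are defined.

Conclusion: Yes, this is an identity.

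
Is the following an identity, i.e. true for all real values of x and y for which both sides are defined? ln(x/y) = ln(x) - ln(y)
Claim: ln(x/y) = ln(x) - ln(y).
Reasoning: Both sides are simultaneously defined only when x, y > 0. Write x = e^p, y = e^q. Then x/y = e^(p-q), so ln(x/y) = p - q = ln(x) - ln(y).
So the two sides agree for all real values of x and y for which both sides are defined.

Conclusion: Yes, this is an identity.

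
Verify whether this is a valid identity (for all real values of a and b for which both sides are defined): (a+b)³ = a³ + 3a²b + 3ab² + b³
Yes, this is an identity.

Claim: (a+b)³ = a³ + 3a²b + 3ab² + b³.
Reasoning: (a+b)³ = (a+b)(a+b)² = (a+b)(a² + 2ab + b²) = a³ + 2a²b + ab² + a²b + 2ab² + b³ = a³ + 3a²b + 3ab² + b³.
So the two sides agree for all real values of a and b for which both sides are defined.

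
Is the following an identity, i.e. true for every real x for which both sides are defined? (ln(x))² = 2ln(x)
No, this is NOT an identity.

Claim: (ln(x))² = 2ln(x).
Test a specific point where both sides are defined: x = 1/2.
LHS = (ln(x))² ≈ 0.4805
RHS = 2ln(x) ≈ -1.3863
Since 0.4805 ≠ -1.3863, the equation fails at this point, so it cannot hold for every real x for which both sides are defined.
2ln(x) equals ln(x²), which is not the same as (ln x)².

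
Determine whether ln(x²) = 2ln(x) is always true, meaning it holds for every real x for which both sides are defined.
Yes, this is an identity.

Claim: ln(x²) = 2ln(x).
Reasoning: The right side requires x > 0. For x > 0, x² = (e^(ln x))² = e^(2ln x), so ln(x²) = 2ln(x). (For x < 0 the right side is undefined, so those values are outside the claim.)
So the two sides agree for every real x for which both sides are defined.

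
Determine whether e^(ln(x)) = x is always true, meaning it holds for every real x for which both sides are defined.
Claim: e^(ln(x)) = x.
Reasoning: For x > 0, ln(x) is by definition the exponent p such that e^p = x. Raising e to that exponent therefore returns x: e^(ln x) = x.
So the two sides agree for every real x for which both sides are defined.

Conclusion: Yes, this is an identity.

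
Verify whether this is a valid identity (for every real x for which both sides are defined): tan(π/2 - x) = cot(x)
Claim: tan(π/2 - x) = cot(x).
Reasoning: tan(π/2 - x) = sin(π/2 - x)/cos(π/2 - x) = cos(x)/sin(x) = cot(x), using the cofunction identities sin(π/2 - x) = cos(x) and cos(π/2 - x) = sin(x).
So the two sides agree for every real x for which both sides are defined.

Conclusion: Yes, this is an identity.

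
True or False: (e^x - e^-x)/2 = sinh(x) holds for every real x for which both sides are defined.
Claim: (e^x - e^-x)/2 = sinh(x).
Reasoning: This is exactly the definition of the hyperbolic sine: sinh(x) := (e^x - e^-x)/2.
So the two sides agree for every real x for which both sides are defined.

Conclusion: True.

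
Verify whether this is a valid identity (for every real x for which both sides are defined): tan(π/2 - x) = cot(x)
Claim: tan(π/2 - x) = cot(x).
Reasoning: tan(π/2 - x) = sin(π/2 - x)/cos(π/2 - x) = cos(x)/sin(x) = cot(x), using the cofunction identities sin(π/2 - x) = cos(x) and cos(π/2 - x) = sin(x).
So the two sides agree for every real x for which both sides are defined.

Conclusion: Yes, this is an identity.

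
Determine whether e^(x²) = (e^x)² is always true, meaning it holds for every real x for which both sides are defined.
Claim: e^(x²) = (e^x)².
Test a specific point where both sides are defined: x = 1.
LHS = e^(x²) ≈ 2.7183
RHS = (e^x)² ≈ 7.3891
Since 2.7183 ≠ 7.3891, the equation fails at this point, so it cannot hold for every real x for which both sides are defined.
(e^x)² = e^(2x), and 2x ≠ x² in general.

Conclusion: No, this is NOT an identity.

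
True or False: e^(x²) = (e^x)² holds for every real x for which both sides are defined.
Claim: e^(x²) = (e^x)².
Test a specific point where both sides are defined: x = 3/2.
LHS = e^(x²) ≈ 9.4877
RHS = (e^x)² ≈ 20.0855
Since 9.4877 ≠ 20.0855, the equation fails at this point, so it cannot hold for every real x for which both sides are defined.
(e^x)² = e^(2x), and 2x ≠ x² in general.

Conclusion: False.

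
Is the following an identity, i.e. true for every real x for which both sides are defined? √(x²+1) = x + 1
Claim: √(x²+1) = x + 1.
Test a specific point where both sides are defined: x = 3/2.
LHS = √(x²+1) ≈ 1.8028
RHS = x + 1 ≈ 2.5000
Since 1.8028 ≠ 2.5000, the equation fails at this point, so it cannot hold for every real x for which both sides are defined.
(x+1)² = x² + 2x + 1 ≠ x² + 1 unless x = 0.

Conclusion: No, this is NOT an identity.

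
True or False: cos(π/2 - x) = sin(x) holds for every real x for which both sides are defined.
True.

Claim: cos(π/2 - x) = sin(x).
Reasoning: Use cos(u - v) = cos(u)cos(v) + sin(u)sin(v) with u = π/2, v = x: cos(π/2)cos(x) + sin(π/2)sin(x) = 0·cos(x) + 1·sin(x) = sin(x).
So the two sides agree for every real x for which both sides are defined.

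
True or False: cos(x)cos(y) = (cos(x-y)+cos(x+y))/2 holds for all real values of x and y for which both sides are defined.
True.

Claim: cos(x)cos(y) = (cos(x-y)+cos(x+y))/2.
Reasoning: cos(x-y) = cos(x)cos(y) + sin(x)sin(y) and cos(x+y) = cos(x)cos(y) - sin(x)sin(y). Adding, cos(x-y) + cos(x+y) = 2cos(x)cos(y); divide by 2.
So the two sides agree for all real values of x and y for which both sides are defined.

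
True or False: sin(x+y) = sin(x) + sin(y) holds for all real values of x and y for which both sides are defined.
Claim: sin(x+y) = sin(x) + sin(y).
Test a specific point where both sides are defined: x = 2π/3, y = 3π/4.
LHS = sin(x+y) ≈ -0.9659
RHS = sin(x) + sin(y) ≈ 1.5731
Since -0.9659 ≠ 1.5731, the equation fails at this point, so it cannot hold for all real values of x and y for which both sides are defined.
The correct expansion is sin(x+y) = sin(x)cos(y) + cos(x)sin(y); sine is not additive.

Conclusion: False.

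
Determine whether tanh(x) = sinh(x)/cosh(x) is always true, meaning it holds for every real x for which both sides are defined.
Claim: tanh(x) = sinh(x)/cosh(x).
Reasoning: tanh(x) is defined as sinh(x)/cosh(x) = (e^x - e^-x)/(e^x + e^-x); cosh(x) ≥ 1 is never zero, so this holds for every real x.
So the two sides agree for every real x for which both sides are defined.

Conclusion: Yes, this is an identity.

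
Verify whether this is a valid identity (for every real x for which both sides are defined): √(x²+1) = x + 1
Claim: √(x²+1) = x + 1.
Test a specific point where both sides are defined: x = 1/2.
LHS = √(x²+1) ≈ 1.1180
RHS = x + 1 ≈ 1.5000
Since 1.1180 ≠ 1.5000, the equation fails at this point, so it cannot hold for every real x for which both sides are defined.
(x+1)² = x² + 2x + 1 ≠ x² + 1 unless x = 0.

Conclusion: No, this is NOT an identity.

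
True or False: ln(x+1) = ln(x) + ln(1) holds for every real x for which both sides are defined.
Claim: ln(x+1) = ln(x) + ln(1).
Test a specific point where both sides are defined: x = 5.
LHS = ln(x+1) ≈ 1.7918
RHS = ln(x) + ln(1) ≈ 1.6094
Since 1.7918 ≠ 1.6094, the equation fails at this point, so it cannot hold for every real x for which both sides are defined.
ln(1) = 0, so the right side is just ln(x), which differs from ln(x+1).

Conclusion: False.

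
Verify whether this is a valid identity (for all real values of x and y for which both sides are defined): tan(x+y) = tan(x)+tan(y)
No, this is NOT an identity.

Claim: tan(x+y) = tan(x)+tan(y).
Test a specific point where both sides are defined: x = -π/3, y = π/4.
LHS = tan(x+y) ≈ -0.2679
RHS = tan(x)+tan(y) ≈ -0.7321
Since -0.2679 ≠ -0.7321, the equation fails at this point, so it cannot hold for all real values of x and y for which both sides are defined.
The correct formula is tan(x+y) = (tan(x) + tan(y))/(1 - tan(x)tan(y)).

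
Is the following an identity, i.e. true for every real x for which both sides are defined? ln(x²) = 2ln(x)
Claim: ln(x²) = 2ln(x).
Reasoning: The right side requires x > 0. For x > 0, x² = (e^(ln x))² = e^(2ln x), so ln(x²) = 2ln(x). (For x < 0 the right side is undefined, so those values are outside the claim.)
So the two sides agree for every real x for which both sides are defined.

Conclusion: Yes, this is an identity.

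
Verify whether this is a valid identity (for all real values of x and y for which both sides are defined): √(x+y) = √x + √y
Claim: √(x+y) = √x + √y.
Test a specific point where both sides are defined: x = 3/2, y = 2.
LHS = √(x+y) ≈ 1.8708
RHS = √x + √y ≈ 2.6390
Since 1.8708 ≠ 2.6390, the equation fails at this point, so it cannot hold for all real values of x and y for which both sides are defined.
Squaring the right side gives x + 2√(xy) + y, not x + y.

Conclusion: No, this is NOT an identity.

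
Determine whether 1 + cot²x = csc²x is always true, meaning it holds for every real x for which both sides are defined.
Yes, this is an identity.

Claim: 1 + cot²x = csc²x.
Reasoning: Start from sin²x + cos²x = 1 and divide every term by sin²x (allowed wherever cot x and csc x are defined): 1 + cot²x = 1/sin²x = csc²x.
So the two sides agree for every real x for which both sides are defined.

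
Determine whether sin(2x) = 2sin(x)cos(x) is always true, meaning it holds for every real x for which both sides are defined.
Claim: sin(2x) = 2sin(x)cos(x).
Reasoning: Put y = x in the addition formula sin(x+y) = sin(x)cos(y) + cos(x)sin(y): sin(2x) = sin(x)cos(x) + cos(x)sin(x) = 2sin(x)cos(x).
So the two sides agree for every real x for which both sides are defined.

Conclusion: Yes, this is an identity.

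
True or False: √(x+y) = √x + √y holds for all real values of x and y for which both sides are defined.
Claim: √(x+y) = √x + √y.
Test a specific point where both sides are defined: x = 2, y = 2.
LHS = √(x+y) ≈ 2.0000
RHS = √x + √y ≈ 2.8284
Since 2.0000 ≠ 2.8284, the equation fails at this point, so it cannot hold for all real values of x and y for which both sides are defined.
Squaring the right side gives x + 2√(xy) + y, not x + y.

Conclusion: False.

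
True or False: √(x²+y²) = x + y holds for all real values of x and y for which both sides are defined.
False.

Claim: √(x²+y²) = x + y.
Test a specific point where both sides are defined: x = 4, y = 3.
LHS = √(x²+y²) ≈ 5.0000
RHS = x + y ≈ 7.0000
Since 5.0000 ≠ 7.0000, the equation fails at this point, so it cannot hold for all real values of x and y for which both sides are defined.
(x+y)² = x² + 2xy + y², not x² + y², so the square root does not split this way.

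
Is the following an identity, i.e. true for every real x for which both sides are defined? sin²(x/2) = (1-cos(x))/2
Yes, this is an identity.

Claim: sin²(x/2) = (1-cos(x))/2.
Reasoning: Use cos(2θ) = 1 - 2sin²θ with θ = x/2: cos(x) = 1 - 2sin²(x/2). Solving for sin²(x/2) gives (1 - cos(x))/2.
So the two sides agree for every real x for which both sides are defined.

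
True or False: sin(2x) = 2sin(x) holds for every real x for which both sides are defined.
False.

Claim: sin(2x) = 2sin(x).
Test a specific point where both sides are defined: x = 2π/3.
LHS = sin(2x) ≈ -0.8660
RHS = 2sin(x) ≈ 1.7321
Since -0.8660 ≠ 1.7321, the equation fails at this point, so it cannot hold for every real x for which both sides are defined.
The correct double-angle formula is sin(2x) = 2sin(x)cos(x).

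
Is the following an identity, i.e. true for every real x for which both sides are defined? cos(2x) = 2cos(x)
Claim: cos(2x) = 2cos(x).
Test a specific point where both sides are defined: x = 3π/4.
LHS = cos(2x) ≈ 0.0000
RHS = 2cos(x) ≈ -1.4142
Since 0.0000 ≠ -1.4142, the equation fails at this point, so it cannot hold for every real x for which both sides are defined.
The correct double-angle formula is cos(2x) = cos²x - sin²x.

Conclusion: No, this is NOT an identity.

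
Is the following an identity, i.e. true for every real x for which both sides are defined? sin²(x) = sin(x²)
No, this is NOT an identity.

Claim: sin²(x) = sin(x²).
Test a specific point where both sides are defined: x = 2π/3.
LHS = sin²(x) ≈ 0.7500
RHS = sin(x²) ≈ -0.9474
Since 0.7500 ≠ -0.9474, the equation fails at this point, so it cannot hold for every real x for which both sides are defined.
sin²(x) means (sin x)², squaring the output; sin(x²) squares the input. These are different functions.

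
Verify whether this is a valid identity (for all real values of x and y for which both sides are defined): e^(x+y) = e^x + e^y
No, this is NOT an identity.

Claim: e^(x+y) = e^x + e^y.
Test a specific point where both sides are defined: x = 4, y = -3.
LHS = e^(x+y) ≈ 2.7183
RHS = e^x + e^y ≈ 54.6479
Since 2.7183 ≠ 54.6479, the equation fails at this point, so it cannot hold for all real values of x and y for which both sides are defined.
The correct rule is e^(x+y) = e^x · e^y (a product, not a sum).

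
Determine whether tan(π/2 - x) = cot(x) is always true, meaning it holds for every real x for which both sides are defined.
Claim: tan(π/2 - x) = cot(x).
Reasoning: tan(π/2 - x) = sin(π/2 - x)/cos(π/2 - x) = cos(x)/sin(x) = cot(x), using the cofunction identities sin(π/2 - x) = cos(x) and cos(π/2 - x) = sin(x).
So the two sides agree for every real x for which both sides are defined.

Conclusion: Yes, this is an identity.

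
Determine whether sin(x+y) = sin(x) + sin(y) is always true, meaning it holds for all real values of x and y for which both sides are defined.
No, this is NOT an identity.

Claim: sin(x+y) = sin(x) + sin(y).
Test a specific point where both sides are defined: x = π/2, y = 3π/4.
LHS = sin(x+y) ≈ -0.7071
RHS = sin(x) + sin(y) ≈ 1.7071
Since -0.7071 ≠ 1.7071, the equation fails at this point, so it cannot hold for all real values of x and y for which both sides are defined.
The correct expansion is sin(x+y) = sin(x)cos(y) + cos(x)sin(y); sine is not additive.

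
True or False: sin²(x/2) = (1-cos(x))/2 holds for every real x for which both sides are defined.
Claim: sin²(x/2) = (1-cos(x))/2.
Reasoning: Use cos(2θ) = 1 - 2sin²θ with θ = x/2: cos(x) = 1 - 2sin²(x/2). Solving for sin²(x/2) gives (1 - cos(x))/2.
So the two sides agree for every real x for which both sides are defined.

Conclusion: True.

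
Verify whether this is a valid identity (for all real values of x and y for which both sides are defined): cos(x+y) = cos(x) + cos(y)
No, this is NOT an identity.

Claim: cos(x+y) = cos(x) + cos(y).
Test a specific point where both sides are defined: x = -π/2, y = -π/6.
LHS = cos(x+y) ≈ -0.5000
RHS = cos(x) + cos(y) ≈ 0.8660
Since -0.5000 ≠ 0.8660, the equation fails at this point, so it cannot hold for all real values of x and y for which both sides are defined.
The correct expansion is cos(x+y) = cos(x)cos(y) - sin(x)sin(y); cosine is not additive.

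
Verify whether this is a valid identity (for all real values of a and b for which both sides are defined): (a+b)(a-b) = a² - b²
Claim: (a+b)(a-b) = a² - b².
Reasoning: Expand: (a+b)(a-b) = a² - ab + ba - b² = a² - b² (the cross terms cancel).
So the two sides agree for all real values of a and b for which both sides are defined.

Conclusion: Yes, this is an identity.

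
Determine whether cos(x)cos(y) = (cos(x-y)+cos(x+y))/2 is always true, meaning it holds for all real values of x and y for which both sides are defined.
Yes, this is an identity.

Claim: cos(x)cos(y) = (cos(x-y)+cos(x+y))/2.
Reasoning: cos(x-y) = cos(x)cos(y) + sin(x)sin(y) and cos(x+y) = cos(x)cos(y) - sin(x)sin(y). Adding, cos(x-y) + cos(x+y) = 2cos(x)cos(y); divide by 2.
So the two sides agree for all real values of x and y for which both sides are defined.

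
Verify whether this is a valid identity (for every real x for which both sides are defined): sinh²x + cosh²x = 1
Claim: sinh²x + cosh²x = 1.
Test a specific point where both sides are defined: x = 4.
LHS = sinh²x + cosh²x ≈ 1490.4792
RHS = 1 ≈ 1.0000
Since 1490.4792 ≠ 1.0000, the equation fails at this point, so it cannot hold for every real x for which both sides are defined.
The correct hyperbolic identity is cosh²x - sinh²x = 1 (a difference); the sum sinh²x + cosh²x equals cosh(2x).

Conclusion: No, this is NOT an identity.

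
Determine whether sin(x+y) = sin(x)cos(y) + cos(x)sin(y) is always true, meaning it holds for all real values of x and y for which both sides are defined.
Yes, this is an identity.

Claim: sin(x+y) = sin(x)cos(y) + cos(x)sin(y).
Reasoning: By Euler's formula e^(i(x+y)) = e^(ix)·e^(iy) = (cos x + i·sin x)(cos y + i·sin y). The imaginary part of the left side is sin(x+y); the imaginary part of the product is sin(x)cos(y) + cos(x)sin(y).
So the two sides agree for all real values of x and y for which both sides are defined.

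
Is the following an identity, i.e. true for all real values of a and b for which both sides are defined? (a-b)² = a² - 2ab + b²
Claim: (a-b)² = a² - 2ab + b².
Reasoning: Expand: (a-b)² = (a-b)(a-b) = a·a - a·b - b·a + b·b = a² - 2ab + b².
So the two sides agree for all real values of a and b for which both sides are defined.

Conclusion: Yes, this is an identity.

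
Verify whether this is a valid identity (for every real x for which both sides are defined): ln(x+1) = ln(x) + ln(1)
Claim: ln(x+1) = ln(x) + ln(1).
Test a specific point where both sides are defined: x = 3.
LHS = ln(x+1) ≈ 1.3863
RHS = ln(x) + ln(1) ≈ 1.0986
Since 1.3863 ≠ 1.0986, the equation fails at this point, so it cannot hold for every real x for which both sides are defined.
ln(1) = 0, so the right side is just ln(x), which differs from ln(x+1).

Conclusion: No, this is NOT an identity.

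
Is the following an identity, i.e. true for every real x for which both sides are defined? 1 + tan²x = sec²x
Claim: 1 + tan²x = sec²x.
Reasoning: Start from sin²x + cos²x = 1 and divide every term by cos²x (allowed wherever tan x and sec x are defined): tan²x + 1 = 1/cos²x = sec²x.
So the two sides agree for every real x for which both sides are defined.

Conclusion: Yes, this is an identity.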